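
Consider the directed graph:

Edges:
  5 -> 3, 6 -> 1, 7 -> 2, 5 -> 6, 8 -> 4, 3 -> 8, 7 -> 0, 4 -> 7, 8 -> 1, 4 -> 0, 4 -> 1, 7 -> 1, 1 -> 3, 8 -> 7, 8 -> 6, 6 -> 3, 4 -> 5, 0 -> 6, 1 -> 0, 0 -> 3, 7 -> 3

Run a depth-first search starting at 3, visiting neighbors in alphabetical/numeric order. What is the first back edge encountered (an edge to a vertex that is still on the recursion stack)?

DFS from 3 (visiting neighbors in alphabetical/numeric order); mark gray on enter, black on exit:
3 gray
  8 gray
    1 gray
      0 gray
        0→3: 3 is gray → back edge
First back edge: 0 → 3.

0→3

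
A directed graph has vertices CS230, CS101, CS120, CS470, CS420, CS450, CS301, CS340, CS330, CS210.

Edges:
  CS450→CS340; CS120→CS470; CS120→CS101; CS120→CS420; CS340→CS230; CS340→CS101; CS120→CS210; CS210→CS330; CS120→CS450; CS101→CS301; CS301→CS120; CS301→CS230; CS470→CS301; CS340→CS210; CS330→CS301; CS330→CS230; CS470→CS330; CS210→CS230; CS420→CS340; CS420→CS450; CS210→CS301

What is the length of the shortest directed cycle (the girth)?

3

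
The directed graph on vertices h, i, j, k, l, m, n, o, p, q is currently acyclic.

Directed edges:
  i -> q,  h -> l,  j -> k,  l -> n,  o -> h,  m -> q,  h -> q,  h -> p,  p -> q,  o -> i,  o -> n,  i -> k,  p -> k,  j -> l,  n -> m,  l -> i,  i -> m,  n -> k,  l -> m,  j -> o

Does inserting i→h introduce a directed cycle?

Adding i→h creates a cycle iff h can already reach i.
Path from h: h → l → i.
So h → … → i → h is a cycle.

Yes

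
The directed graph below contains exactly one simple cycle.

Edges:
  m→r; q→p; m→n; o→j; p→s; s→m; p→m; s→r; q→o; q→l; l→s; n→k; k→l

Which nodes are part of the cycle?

k, l, m, n, s

DFS with gray/black marking from l:
l gray
  s gray
    m gray
      r gray
      r black
      n gray
        k gray
          k→l: l is gray → back edge
Back edge closes the cycle l → s → m → n → k → l; its vertices are {k, l, m, n, s}.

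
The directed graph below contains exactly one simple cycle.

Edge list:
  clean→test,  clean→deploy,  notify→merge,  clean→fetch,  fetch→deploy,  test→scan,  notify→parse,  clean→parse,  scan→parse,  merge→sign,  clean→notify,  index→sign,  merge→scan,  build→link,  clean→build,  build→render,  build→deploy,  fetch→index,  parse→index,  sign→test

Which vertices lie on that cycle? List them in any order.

scan, sign, test, index, parse

DFS with gray/black marking from test:
test gray
  scan gray
    parse gray
      index gray
        sign gray
          sign→test: test is gray → back edge
Back edge closes the cycle test → scan → parse → index → sign → test; its vertices are {scan, sign, test, index, parse}.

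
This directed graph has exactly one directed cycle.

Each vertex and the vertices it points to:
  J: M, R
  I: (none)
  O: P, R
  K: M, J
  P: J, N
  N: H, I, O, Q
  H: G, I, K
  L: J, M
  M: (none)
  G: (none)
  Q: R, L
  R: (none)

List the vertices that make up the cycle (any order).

N, O, P

DFS with gray/black marking from N:
N gray
  H gray
    G gray
    G black
    I gray
    I black
    K gray
      M gray
      M black
      J gray
        J→M: M black — skip
        R gray
        R black
      J black
    K black
  H black
  N→I: I black — skip
  O gray
    P gray
      P→J: J black — skip
      P→N: N is gray → back edge
Back edge closes the cycle N → O → P → N; its vertices are {N, O, P}.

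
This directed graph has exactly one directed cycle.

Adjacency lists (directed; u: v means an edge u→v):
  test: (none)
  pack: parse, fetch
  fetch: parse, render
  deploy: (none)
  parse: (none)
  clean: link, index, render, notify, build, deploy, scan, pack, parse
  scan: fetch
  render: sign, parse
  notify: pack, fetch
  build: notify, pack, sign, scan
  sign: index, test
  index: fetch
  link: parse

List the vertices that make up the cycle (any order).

sign, fetch, index, render

DFS with gray/black marking from render:
render gray
  sign gray
    index gray
      fetch gray
        parse gray
        parse black
        fetch→render: render is gray → back edge
Back edge closes the cycle render → sign → index → fetch → render; its vertices are {sign, fetch, index, render}.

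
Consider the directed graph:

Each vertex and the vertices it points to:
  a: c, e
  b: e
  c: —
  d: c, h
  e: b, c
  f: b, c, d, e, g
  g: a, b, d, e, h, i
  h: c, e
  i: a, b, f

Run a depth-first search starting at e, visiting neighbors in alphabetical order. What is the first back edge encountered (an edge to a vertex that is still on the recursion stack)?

DFS from e (visiting neighbors in alphabetical order); mark gray on enter, black on exit:
e gray
  b gray
    b→e: e is gray → back edge
First back edge: b → e.

b->e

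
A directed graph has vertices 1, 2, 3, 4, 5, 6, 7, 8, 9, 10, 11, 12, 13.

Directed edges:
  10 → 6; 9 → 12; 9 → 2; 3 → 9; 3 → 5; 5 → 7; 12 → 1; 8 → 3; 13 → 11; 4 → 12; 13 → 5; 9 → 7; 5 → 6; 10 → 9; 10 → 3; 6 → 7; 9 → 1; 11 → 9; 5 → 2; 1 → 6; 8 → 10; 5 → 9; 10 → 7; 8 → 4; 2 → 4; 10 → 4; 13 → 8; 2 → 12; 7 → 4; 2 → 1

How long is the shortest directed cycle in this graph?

For each vertex v, BFS finds the shortest path from v back to v.
The shortest such closed walk is 7 → 4 → 12 → 1 → 6 → 7, length 5.

5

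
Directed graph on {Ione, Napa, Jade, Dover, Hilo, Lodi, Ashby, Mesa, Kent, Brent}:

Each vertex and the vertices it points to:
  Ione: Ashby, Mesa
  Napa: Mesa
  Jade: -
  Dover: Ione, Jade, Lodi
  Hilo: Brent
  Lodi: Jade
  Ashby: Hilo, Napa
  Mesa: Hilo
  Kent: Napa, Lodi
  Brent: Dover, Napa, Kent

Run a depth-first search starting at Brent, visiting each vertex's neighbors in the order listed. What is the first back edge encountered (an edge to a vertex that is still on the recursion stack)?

DFS from Brent (visiting each vertex's neighbors in the order listed); mark gray on enter, black on exit:
Brent gray
  Dover gray
    Ione gray
      Ashby gray
        Hilo gray
          Hilo→Brent: Brent is gray → back edge
First back edge: Hilo → Brent.

Hilo->Brent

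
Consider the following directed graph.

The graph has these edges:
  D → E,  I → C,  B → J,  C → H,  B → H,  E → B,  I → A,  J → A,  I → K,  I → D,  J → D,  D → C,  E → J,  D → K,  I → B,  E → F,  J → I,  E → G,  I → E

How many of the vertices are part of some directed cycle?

A vertex is on a directed cycle iff it belongs to a strongly connected component of size ≥ 2 (or has a self-loop).
The vertices on cycles are {B, D, E, I, J} — 5 in total.

5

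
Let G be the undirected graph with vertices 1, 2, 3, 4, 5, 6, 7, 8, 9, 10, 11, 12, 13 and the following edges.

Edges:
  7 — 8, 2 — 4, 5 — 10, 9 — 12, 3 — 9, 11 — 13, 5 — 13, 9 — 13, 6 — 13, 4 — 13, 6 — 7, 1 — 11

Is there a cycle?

No

DFS, tracking each vertex's parent; an edge to a visited non-parent vertex closes a cycle.
Start from 10:
visit 10 (parent –)
  visit 5 (parent 10)
    5–10: parent, skip
    visit 13 (parent 5)
      visit 9 (parent 13)
        visit 12 (parent 9)
          12–9: parent, skip
        9–13: parent, skip
        visit 3 (parent 9)
          3–9: parent, skip
      visit 4 (parent 13)
        4–13: parent, skip
        visit 2 (parent 4)
          2–4: parent, skip
      visit 11 (parent 13)
        11–13: parent, skip
        visit 1 (parent 11)
          1–11: parent, skip
      13–5: parent, skip
      visit 6 (parent 13)
        6–13: parent, skip
        visit 7 (parent 6)
          visit 8 (parent 7)
            8–7: parent, skip
          7–6: parent, skip
No non-parent visited neighbor found — the graph is a forest.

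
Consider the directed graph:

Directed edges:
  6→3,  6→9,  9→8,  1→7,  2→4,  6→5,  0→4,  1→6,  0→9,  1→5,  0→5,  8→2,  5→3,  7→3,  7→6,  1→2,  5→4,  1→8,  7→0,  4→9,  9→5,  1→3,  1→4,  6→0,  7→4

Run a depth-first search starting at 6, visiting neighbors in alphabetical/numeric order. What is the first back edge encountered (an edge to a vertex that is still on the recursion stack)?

5→4

DFS from 6 (visiting neighbors in alphabetical/numeric order); mark gray on enter, black on exit:
6 gray
  0 gray
    4 gray
      9 gray
        5 gray
          3 gray
          3 black
          5→4: 4 is gray → back edge
First back edge: 5 → 4.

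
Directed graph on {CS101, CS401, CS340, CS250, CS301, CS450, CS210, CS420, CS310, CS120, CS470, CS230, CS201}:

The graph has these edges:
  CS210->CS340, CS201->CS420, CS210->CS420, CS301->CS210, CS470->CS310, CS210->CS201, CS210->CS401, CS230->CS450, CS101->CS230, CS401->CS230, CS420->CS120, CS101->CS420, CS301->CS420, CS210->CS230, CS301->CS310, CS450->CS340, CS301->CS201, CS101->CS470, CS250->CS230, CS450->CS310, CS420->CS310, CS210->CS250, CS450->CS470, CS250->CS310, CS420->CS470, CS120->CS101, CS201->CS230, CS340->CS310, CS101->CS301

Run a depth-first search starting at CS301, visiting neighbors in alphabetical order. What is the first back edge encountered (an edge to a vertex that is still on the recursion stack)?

CS101->CS301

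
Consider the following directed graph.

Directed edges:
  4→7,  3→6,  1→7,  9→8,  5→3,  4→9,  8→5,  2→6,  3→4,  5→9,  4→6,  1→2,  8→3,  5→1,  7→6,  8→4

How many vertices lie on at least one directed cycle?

5

A vertex is on a directed cycle iff it belongs to a strongly connected component of size ≥ 2 (or has a self-loop).
The vertices on cycles are {3, 4, 5, 8, 9} — 5 in total.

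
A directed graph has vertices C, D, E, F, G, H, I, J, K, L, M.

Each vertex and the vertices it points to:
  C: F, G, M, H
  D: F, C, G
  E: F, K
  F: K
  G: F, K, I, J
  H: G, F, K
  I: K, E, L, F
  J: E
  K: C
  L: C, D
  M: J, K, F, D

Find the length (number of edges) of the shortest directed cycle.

For each vertex v, BFS finds the shortest path from v back to v.
The shortest such closed walk is C → M → K → C, length 3.

3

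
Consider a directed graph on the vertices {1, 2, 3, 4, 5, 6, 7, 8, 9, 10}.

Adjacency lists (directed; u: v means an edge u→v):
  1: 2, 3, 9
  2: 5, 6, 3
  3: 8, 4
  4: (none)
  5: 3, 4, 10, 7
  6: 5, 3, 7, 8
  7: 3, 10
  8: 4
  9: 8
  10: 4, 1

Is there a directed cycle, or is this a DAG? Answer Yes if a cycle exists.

Yes

DFS with white/gray/black marking, starting from 7:
7 gray
  3 gray
    8 gray
      4 gray
      4 black
    8 black
    3→4: 4 black — skip
  3 black
  10 gray
    10→4: 4 black — skip
    1 gray
      2 gray
        5 gray
          5→3: 3 black — skip
          5→4: 4 black — skip
          5→10: 10 is gray → back edge
Back edge found, so a cycle exists: 10 → 1 → 2 → 5 → 10.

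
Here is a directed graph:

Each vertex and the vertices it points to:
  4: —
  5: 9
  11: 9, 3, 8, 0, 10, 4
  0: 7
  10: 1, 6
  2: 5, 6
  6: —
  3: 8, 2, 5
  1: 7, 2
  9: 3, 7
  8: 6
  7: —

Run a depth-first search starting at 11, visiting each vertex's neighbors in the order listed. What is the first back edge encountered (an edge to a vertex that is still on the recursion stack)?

DFS from 11 (visiting each vertex's neighbors in the order listed); mark gray on enter, black on exit:
11 gray
  9 gray
    3 gray
      8 gray
        6 gray
        6 black
      8 black
      2 gray
        5 gray
          5→9: 9 is gray → back edge
First back edge: 5 → 9.

5->9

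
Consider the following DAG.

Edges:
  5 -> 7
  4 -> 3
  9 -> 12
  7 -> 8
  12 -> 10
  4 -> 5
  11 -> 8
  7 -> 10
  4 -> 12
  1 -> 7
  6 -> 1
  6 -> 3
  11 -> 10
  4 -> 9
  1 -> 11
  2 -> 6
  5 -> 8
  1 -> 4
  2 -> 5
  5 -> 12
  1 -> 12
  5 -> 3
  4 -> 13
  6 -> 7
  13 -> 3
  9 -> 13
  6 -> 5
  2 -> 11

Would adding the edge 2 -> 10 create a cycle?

Adding 2→10 creates a cycle iff 10 can already reach 2.
Explore from 10: no path reaches 2. The graph stays acyclic.

No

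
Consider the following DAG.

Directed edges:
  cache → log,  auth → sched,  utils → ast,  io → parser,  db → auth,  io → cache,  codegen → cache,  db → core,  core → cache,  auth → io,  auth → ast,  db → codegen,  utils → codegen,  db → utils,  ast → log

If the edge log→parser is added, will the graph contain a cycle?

Adding log→parser creates a cycle iff parser can already reach log.
Explore from parser: no path reaches log. The graph stays acyclic.

No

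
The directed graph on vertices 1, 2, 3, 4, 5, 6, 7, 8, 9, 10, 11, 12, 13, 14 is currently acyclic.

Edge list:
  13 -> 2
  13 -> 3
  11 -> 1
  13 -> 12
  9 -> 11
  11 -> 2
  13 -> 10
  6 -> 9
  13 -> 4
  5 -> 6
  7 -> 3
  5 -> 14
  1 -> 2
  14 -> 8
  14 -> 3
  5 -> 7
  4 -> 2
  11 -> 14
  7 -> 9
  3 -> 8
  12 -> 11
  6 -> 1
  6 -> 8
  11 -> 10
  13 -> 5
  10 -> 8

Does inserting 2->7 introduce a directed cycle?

Yes

Adding 2→7 creates a cycle iff 7 can already reach 2.
Path from 7: 7 → 9 → 11 → 2.
So 7 → … → 2 → 7 is a cycle.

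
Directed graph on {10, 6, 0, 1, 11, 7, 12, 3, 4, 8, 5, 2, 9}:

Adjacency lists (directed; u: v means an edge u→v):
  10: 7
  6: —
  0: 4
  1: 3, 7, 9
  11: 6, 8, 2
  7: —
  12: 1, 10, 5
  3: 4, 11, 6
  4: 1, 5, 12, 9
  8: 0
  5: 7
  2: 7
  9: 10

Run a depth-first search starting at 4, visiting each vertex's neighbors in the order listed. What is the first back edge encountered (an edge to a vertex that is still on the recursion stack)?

3→4

DFS from 4 (visiting each vertex's neighbors in the order listed); mark gray on enter, black on exit:
4 gray
  1 gray
    3 gray
      3→4: 4 is gray → back edge
First back edge: 3 → 4.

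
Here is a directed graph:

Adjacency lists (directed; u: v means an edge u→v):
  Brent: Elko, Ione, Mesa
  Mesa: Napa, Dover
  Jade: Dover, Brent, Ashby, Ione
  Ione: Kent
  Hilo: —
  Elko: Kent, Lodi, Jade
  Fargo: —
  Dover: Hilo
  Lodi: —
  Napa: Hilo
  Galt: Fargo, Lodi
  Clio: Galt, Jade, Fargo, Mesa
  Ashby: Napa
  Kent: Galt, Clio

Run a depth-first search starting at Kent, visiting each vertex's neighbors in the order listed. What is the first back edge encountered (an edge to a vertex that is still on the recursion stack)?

Elko->Kent

DFS from Kent (visiting each vertex's neighbors in the order listed); mark gray on enter, black on exit:
Kent gray
  Galt gray
    Fargo gray
    Fargo black
    Lodi gray
    Lodi black
  Galt black
  Clio gray
    Clio→Galt: Galt black — skip
    Jade gray
      Dover gray
        Hilo gray
        Hilo black
      Dover black
      Brent gray
        Elko gray
          Elko→Kent: Kent is gray → back edge
First back edge: Elko → Kent.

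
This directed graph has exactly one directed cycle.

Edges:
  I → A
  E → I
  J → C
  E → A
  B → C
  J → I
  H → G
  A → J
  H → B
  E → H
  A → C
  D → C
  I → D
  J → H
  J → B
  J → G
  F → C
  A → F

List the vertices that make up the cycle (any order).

DFS with gray/black marking from A:
A gray
  J gray
    C gray
    C black
    I gray
      D gray
        D→C: C black — skip
      D black
      I→A: A is gray → back edge
Back edge closes the cycle A → J → I → A; its vertices are {A, I, J}.

A, I, J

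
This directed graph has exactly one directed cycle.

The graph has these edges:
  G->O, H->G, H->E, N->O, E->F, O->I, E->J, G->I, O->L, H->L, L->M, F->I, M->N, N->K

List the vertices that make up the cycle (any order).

DFS with gray/black marking from L:
L gray
  M gray
    N gray
      K gray
      K black
      O gray
        I gray
        I black
        O→L: L is gray → back edge
Back edge closes the cycle L → M → N → O → L; its vertices are {L, M, N, O}.

L, M, N, O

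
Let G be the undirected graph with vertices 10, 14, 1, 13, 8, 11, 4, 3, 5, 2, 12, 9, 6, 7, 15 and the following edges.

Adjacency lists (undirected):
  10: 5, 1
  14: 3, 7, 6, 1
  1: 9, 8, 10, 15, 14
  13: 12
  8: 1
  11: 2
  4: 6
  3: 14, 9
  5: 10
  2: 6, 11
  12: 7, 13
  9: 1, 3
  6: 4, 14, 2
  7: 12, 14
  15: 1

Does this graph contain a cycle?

Yes

DFS, tracking each vertex's parent; an edge to a visited non-parent vertex closes a cycle.
Start from 3:
visit 3 (parent –)
  visit 14 (parent 3)
    14–3: parent, skip
    visit 7 (parent 14)
      visit 12 (parent 7)
        12–7: parent, skip
        visit 13 (parent 12)
          13–12: parent, skip
      7–14: parent, skip
    visit 6 (parent 14)
      visit 4 (parent 6)
        4–6: parent, skip
      6–14: parent, skip
      visit 2 (parent 6)
        2–6: parent, skip
        visit 11 (parent 2)
          11–2: parent, skip
    visit 1 (parent 14)
      visit 9 (parent 1)
        9–1: parent, skip
        9–3: 3 visited and ≠ parent → cycle
Cycle: 3 – 14 – 1 – 9 – 3.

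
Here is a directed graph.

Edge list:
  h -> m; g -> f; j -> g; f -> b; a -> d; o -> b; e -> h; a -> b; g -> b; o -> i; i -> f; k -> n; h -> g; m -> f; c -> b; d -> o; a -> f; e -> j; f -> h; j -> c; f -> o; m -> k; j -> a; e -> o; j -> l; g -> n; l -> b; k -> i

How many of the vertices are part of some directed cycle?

A vertex is on a directed cycle iff it belongs to a strongly connected component of size ≥ 2 (or has a self-loop).
The vertices on cycles are {f, g, h, i, k, m, o} — 7 in total.

7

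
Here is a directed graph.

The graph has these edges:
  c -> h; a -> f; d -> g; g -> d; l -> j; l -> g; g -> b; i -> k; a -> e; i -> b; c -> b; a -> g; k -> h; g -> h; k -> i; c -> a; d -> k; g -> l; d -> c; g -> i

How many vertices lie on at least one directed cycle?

7

A vertex is on a directed cycle iff it belongs to a strongly connected component of size ≥ 2 (or has a self-loop).
The vertices on cycles are {a, c, d, g, i, k, l} — 7 in total.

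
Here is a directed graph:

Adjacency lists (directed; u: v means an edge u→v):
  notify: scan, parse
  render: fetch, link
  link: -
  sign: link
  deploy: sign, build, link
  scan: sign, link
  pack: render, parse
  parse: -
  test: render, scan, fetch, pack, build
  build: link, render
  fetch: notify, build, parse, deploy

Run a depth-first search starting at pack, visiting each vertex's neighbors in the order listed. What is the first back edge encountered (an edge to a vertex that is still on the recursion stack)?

build→render

DFS from pack (visiting each vertex's neighbors in the order listed); mark gray on enter, black on exit:
pack gray
  render gray
    fetch gray
      notify gray
        scan gray
          sign gray
            link gray
            link black
          sign black
          scan→link: link black — skip
        scan black
        parse gray
        parse black
      notify black
      build gray
        build→link: link black — skip
        build→render: render is gray → back edge
First back edge: build → render.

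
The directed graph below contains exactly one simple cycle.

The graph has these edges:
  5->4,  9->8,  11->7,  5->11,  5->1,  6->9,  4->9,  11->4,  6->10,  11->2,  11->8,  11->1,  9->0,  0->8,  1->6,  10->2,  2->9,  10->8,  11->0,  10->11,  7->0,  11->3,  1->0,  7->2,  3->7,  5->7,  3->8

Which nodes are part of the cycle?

DFS with gray/black marking from 11:
11 gray
  1 gray
    0 gray
      8 gray
      8 black
    0 black
    6 gray
      9 gray
        9→0: 0 black — skip
        9→8: 8 black — skip
      9 black
      10 gray
        2 gray
          2→9: 9 black — skip
        2 black
        10→8: 8 black — skip
        10→11: 11 is gray → back edge
Back edge closes the cycle 11 → 1 → 6 → 10 → 11; its vertices are {1, 6, 10, 11}.

1, 6, 10, 11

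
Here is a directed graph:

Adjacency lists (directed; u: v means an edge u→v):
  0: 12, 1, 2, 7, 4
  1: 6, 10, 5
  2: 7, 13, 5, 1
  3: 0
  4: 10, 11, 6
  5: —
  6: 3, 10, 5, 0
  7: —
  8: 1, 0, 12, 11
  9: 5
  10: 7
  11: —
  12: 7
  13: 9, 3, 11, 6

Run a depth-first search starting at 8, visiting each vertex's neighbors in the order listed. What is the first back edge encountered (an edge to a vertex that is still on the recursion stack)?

0→1

DFS from 8 (visiting each vertex's neighbors in the order listed); mark gray on enter, black on exit:
8 gray
  1 gray
    6 gray
      3 gray
        0 gray
          12 gray
            7 gray
            7 black
          12 black
          0→1: 1 is gray → back edge
First back edge: 0 → 1.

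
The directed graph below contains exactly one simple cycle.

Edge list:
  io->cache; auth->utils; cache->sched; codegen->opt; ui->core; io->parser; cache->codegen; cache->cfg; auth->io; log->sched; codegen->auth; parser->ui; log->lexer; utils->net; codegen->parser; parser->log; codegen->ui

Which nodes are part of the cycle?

io, auth, cache, codegen

DFS with gray/black marking from io:
io gray
  cache gray
    cfg gray
    cfg black
    sched gray
    sched black
    codegen gray
      auth gray
        auth→io: io is gray → back edge
Back edge closes the cycle io → cache → codegen → auth → io; its vertices are {io, auth, cache, codegen}.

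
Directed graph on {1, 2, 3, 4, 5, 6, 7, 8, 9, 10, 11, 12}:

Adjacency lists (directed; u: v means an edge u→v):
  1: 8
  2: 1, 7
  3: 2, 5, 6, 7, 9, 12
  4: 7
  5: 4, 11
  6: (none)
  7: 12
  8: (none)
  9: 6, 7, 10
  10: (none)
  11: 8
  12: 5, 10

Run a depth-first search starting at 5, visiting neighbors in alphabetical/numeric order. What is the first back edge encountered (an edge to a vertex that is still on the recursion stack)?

12->5

DFS from 5 (visiting neighbors in alphabetical/numeric order); mark gray on enter, black on exit:
5 gray
  4 gray
    7 gray
      12 gray
        12→5: 5 is gray → back edge
First back edge: 12 → 5.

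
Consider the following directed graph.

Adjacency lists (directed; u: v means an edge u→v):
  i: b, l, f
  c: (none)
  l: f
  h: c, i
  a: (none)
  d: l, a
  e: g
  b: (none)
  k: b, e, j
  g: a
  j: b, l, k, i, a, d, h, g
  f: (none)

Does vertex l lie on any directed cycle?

l lies on a cycle iff there is a path from l back to itself.
Exploring from l, it never reaches itself; equivalently, its strongly connected component is a singleton.

No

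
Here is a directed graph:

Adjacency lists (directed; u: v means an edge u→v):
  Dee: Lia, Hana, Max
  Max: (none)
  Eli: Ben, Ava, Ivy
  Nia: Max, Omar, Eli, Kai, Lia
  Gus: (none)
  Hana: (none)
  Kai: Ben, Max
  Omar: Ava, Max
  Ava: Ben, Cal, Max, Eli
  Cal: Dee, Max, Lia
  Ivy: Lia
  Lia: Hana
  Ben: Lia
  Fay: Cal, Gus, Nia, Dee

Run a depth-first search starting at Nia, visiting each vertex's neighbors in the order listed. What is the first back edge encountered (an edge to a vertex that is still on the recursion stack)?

DFS from Nia (visiting each vertex's neighbors in the order listed); mark gray on enter, black on exit:
Nia gray
  Max gray
  Max black
  Omar gray
    Ava gray
      Ben gray
        Lia gray
          Hana gray
          Hana black
        Lia black
      Ben black
      Cal gray
        Dee gray
          Dee→Lia: Lia black — skip
          Dee→Hana: Hana black — skip
          Dee→Max: Max black — skip
        Dee black
        Cal→Max: Max black — skip
        Cal→Lia: Lia black — skip
      Cal black
      Ava→Max: Max black — skip
      Eli gray
        Eli→Ben: Ben black — skip
        Eli→Ava: Ava is gray → back edge
First back edge: Eli → Ava.

Eli→Ava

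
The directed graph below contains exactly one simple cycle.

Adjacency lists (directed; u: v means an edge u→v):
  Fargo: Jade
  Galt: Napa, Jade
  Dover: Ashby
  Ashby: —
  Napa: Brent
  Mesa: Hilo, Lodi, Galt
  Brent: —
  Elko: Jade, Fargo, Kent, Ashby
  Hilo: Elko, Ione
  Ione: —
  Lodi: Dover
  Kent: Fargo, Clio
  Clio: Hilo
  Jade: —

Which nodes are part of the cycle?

DFS with gray/black marking from Hilo:
Hilo gray
  Elko gray
    Jade gray
    Jade black
    Fargo gray
      Fargo→Jade: Jade black — skip
    Fargo black
    Kent gray
      Kent→Fargo: Fargo black — skip
      Clio gray
        Clio→Hilo: Hilo is gray → back edge
Back edge closes the cycle Hilo → Elko → Kent → Clio → Hilo; its vertices are {Clio, Elko, Hilo, Kent}.

Clio, Elko, Hilo, Kent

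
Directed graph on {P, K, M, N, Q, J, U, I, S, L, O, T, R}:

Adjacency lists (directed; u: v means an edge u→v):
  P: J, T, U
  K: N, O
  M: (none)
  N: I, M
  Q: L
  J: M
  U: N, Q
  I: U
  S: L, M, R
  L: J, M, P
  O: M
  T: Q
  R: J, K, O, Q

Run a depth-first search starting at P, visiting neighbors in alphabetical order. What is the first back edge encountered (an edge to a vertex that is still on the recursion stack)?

L->P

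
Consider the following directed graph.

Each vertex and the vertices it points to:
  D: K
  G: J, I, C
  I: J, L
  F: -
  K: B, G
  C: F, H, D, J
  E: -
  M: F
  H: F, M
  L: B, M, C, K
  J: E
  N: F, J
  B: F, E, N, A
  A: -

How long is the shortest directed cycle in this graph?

4

For each vertex v, BFS finds the shortest path from v back to v.
The shortest such closed walk is L → K → G → I → L, length 4.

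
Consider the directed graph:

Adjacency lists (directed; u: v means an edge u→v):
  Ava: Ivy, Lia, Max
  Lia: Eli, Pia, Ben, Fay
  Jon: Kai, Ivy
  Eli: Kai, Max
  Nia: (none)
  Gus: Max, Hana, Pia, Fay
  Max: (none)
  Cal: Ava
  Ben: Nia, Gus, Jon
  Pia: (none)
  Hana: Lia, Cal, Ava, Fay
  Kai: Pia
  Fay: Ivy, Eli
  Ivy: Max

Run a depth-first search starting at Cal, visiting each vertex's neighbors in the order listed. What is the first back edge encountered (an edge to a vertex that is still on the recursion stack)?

DFS from Cal (visiting each vertex's neighbors in the order listed); mark gray on enter, black on exit:
Cal gray
  Ava gray
    Ivy gray
      Max gray
      Max black
    Ivy black
    Lia gray
      Eli gray
        Kai gray
          Pia gray
          Pia black
        Kai black
        Eli→Max: Max black — skip
      Eli black
      Lia→Pia: Pia black — skip
      Ben gray
        Nia gray
        Nia black
        Gus gray
          Gus→Max: Max black — skip
          Hana gray
            Hana→Lia: Lia is gray → back edge
First back edge: Hana → Lia.

Hana->Lia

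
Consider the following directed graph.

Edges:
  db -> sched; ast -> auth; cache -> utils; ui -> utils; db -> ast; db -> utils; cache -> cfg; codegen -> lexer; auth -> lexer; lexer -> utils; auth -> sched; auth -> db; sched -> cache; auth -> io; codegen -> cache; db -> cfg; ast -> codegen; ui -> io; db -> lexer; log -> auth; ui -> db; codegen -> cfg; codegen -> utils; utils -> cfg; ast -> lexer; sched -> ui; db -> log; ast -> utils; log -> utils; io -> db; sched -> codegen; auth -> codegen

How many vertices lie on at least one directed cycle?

7

A vertex is on a directed cycle iff it belongs to a strongly connected component of size ≥ 2 (or has a self-loop).
The vertices on cycles are {db, io, ui, ast, log, auth, sched} — 7 in total.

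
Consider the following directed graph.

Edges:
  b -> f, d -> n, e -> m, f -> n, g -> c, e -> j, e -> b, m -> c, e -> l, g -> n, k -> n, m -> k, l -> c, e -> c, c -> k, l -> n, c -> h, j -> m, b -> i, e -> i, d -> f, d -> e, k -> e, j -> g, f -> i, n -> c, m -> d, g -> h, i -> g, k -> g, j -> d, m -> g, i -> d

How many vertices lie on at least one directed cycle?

12

A vertex is on a directed cycle iff it belongs to a strongly connected component of size ≥ 2 (or has a self-loop).
The vertices on cycles are {b, c, d, e, f, g, i, j, k, l, m, n} — 12 in total.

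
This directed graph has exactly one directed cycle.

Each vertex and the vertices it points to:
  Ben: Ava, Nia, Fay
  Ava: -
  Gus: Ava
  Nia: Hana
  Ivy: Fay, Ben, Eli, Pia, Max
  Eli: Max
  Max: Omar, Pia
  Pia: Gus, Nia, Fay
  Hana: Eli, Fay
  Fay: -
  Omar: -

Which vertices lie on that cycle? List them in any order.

DFS with gray/black marking from Max:
Max gray
  Omar gray
  Omar black
  Pia gray
    Gus gray
      Ava gray
      Ava black
    Gus black
    Nia gray
      Hana gray
        Eli gray
          Eli→Max: Max is gray → back edge
Back edge closes the cycle Max → Pia → Nia → Hana → Eli → Max; its vertices are {Eli, Max, Nia, Pia, Hana}.

Eli, Max, Nia, Pia, Hana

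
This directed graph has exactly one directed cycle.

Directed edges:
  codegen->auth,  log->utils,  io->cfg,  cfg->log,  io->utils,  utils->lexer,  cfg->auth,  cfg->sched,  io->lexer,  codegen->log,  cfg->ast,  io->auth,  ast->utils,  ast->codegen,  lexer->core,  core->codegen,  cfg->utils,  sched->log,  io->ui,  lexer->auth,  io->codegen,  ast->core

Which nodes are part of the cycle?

DFS with gray/black marking from lexer:
lexer gray
  core gray
    codegen gray
      log gray
        utils gray
          utils→lexer: lexer is gray → back edge
Back edge closes the cycle lexer → core → codegen → log → utils → lexer; its vertices are {log, core, lexer, utils, codegen}.

log, core, lexer, utils, codegen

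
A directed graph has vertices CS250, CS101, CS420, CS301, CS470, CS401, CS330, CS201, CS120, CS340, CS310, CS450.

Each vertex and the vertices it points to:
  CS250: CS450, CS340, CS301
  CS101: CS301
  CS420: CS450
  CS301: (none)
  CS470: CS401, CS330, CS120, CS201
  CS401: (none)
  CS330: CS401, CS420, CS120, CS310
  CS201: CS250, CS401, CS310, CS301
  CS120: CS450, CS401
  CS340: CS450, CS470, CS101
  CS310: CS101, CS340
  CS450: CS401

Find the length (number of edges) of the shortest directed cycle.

4

For each vertex v, BFS finds the shortest path from v back to v.
The shortest such closed walk is CS250 → CS340 → CS470 → CS201 → CS250, length 4.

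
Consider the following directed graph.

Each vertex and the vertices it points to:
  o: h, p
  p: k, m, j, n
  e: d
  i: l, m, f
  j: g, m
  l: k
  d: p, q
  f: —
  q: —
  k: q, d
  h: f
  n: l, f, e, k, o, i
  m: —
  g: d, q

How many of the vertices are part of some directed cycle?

A vertex is on a directed cycle iff it belongs to a strongly connected component of size ≥ 2 (or has a self-loop).
The vertices on cycles are {d, e, g, i, j, k, l, n, o, p} — 10 in total.

10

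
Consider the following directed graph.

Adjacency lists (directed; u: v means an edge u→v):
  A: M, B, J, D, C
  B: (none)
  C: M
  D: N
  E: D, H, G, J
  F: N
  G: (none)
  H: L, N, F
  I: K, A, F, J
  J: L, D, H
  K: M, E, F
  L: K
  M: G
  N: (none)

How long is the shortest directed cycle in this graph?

For each vertex v, BFS finds the shortest path from v back to v.
The shortest such closed walk is J → L → K → E → J, length 4.

4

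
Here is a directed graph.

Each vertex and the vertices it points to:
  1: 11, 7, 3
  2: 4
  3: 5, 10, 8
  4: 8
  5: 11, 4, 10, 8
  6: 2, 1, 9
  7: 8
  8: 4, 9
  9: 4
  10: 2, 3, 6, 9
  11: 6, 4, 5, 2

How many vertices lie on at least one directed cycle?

A vertex is on a directed cycle iff it belongs to a strongly connected component of size ≥ 2 (or has a self-loop).
The vertices on cycles are {1, 3, 4, 5, 6, 8, 9, 10, 11} — 9 in total.

9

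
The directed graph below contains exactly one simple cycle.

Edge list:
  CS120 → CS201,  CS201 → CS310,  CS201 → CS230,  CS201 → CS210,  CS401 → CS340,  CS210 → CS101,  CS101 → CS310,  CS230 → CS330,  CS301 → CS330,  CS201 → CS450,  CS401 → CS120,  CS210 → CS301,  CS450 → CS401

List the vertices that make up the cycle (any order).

DFS with gray/black marking from CS201:
CS201 gray
  CS210 gray
    CS301 gray
      CS330 gray
      CS330 black
    CS301 black
    CS101 gray
      CS310 gray
      CS310 black
    CS101 black
  CS210 black
  CS230 gray
    CS230→CS330: CS330 black — skip
  CS230 black
  CS450 gray
    CS401 gray
      CS120 gray
        CS120→CS201: CS201 is gray → back edge
Back edge closes the cycle CS201 → CS450 → CS401 → CS120 → CS201; its vertices are {CS120, CS201, CS401, CS450}.

CS120, CS201, CS401, CS450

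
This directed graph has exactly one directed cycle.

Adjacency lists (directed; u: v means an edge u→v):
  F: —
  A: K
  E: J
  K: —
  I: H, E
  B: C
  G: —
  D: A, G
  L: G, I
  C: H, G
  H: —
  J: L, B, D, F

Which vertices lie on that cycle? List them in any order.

E, I, J, L

DFS with gray/black marking from J:
J gray
  L gray
    G gray
    G black
    I gray
      H gray
      H black
      E gray
        E→J: J is gray → back edge
Back edge closes the cycle J → L → I → E → J; its vertices are {E, I, J, L}.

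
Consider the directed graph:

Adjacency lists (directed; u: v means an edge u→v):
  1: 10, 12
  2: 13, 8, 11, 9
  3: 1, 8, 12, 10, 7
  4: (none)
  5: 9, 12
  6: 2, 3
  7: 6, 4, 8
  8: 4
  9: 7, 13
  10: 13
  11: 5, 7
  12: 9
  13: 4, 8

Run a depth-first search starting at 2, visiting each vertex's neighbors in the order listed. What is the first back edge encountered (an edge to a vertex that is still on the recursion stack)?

DFS from 2 (visiting each vertex's neighbors in the order listed); mark gray on enter, black on exit:
2 gray
  13 gray
    4 gray
    4 black
    8 gray
      8→4: 4 black — skip
    8 black
  13 black
  2→8: 8 black — skip
  11 gray
    5 gray
      9 gray
        7 gray
          6 gray
            6→2: 2 is gray → back edge
First back edge: 6 → 2.

6->2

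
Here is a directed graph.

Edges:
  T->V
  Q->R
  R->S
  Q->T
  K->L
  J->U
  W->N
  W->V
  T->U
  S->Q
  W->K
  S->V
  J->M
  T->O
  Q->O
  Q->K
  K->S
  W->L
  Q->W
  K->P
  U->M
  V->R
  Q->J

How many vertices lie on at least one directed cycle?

7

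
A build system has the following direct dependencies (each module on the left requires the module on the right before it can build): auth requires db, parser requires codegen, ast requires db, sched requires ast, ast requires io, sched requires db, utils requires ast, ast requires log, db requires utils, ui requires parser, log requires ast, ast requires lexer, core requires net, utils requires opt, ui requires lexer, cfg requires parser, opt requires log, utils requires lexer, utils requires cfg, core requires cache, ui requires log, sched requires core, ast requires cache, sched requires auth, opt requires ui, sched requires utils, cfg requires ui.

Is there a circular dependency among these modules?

DFS with white/gray/black marking, starting from opt:
opt gray
  ui gray
    parser gray
      codegen gray
      codegen black
    parser black
    log gray
      ast gray
        lexer gray
        lexer black
        db gray
          utils gray
            utils→opt: opt is gray → back edge
Back edge found, so a cycle exists: opt → ui → log → ast → db → utils → opt.

Yes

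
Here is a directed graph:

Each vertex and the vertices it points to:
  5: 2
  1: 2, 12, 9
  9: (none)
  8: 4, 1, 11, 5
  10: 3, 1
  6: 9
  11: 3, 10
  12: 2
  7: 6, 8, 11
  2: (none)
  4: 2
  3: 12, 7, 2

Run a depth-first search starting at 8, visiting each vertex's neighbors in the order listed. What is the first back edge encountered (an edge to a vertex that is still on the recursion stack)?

DFS from 8 (visiting each vertex's neighbors in the order listed); mark gray on enter, black on exit:
8 gray
  4 gray
    2 gray
    2 black
  4 black
  1 gray
    1→2: 2 black — skip
    12 gray
      12→2: 2 black — skip
    12 black
    9 gray
    9 black
  1 black
  11 gray
    3 gray
      3→12: 12 black — skip
      7 gray
        6 gray
          6→9: 9 black — skip
        6 black
        7→8: 8 is gray → back edge
First back edge: 7 → 8.

7→8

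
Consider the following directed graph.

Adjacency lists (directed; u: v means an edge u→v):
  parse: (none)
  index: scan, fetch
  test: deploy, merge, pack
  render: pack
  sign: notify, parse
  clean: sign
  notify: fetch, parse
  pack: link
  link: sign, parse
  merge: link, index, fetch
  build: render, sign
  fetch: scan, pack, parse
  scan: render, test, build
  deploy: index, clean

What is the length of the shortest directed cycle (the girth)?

4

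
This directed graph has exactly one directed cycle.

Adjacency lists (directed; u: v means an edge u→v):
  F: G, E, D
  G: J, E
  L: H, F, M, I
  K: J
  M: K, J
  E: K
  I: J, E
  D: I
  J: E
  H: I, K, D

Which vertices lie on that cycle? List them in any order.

DFS with gray/black marking from K:
K gray
  J gray
    E gray
      E→K: K is gray → back edge
Back edge closes the cycle K → J → E → K; its vertices are {E, J, K}.

E, J, K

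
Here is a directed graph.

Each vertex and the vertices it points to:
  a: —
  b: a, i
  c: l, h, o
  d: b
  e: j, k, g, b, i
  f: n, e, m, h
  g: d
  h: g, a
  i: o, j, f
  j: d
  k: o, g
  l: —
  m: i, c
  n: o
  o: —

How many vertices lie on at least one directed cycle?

A vertex is on a directed cycle iff it belongs to a strongly connected component of size ≥ 2 (or has a self-loop).
The vertices on cycles are {b, c, d, e, f, g, h, i, j, k, m} — 11 in total.

11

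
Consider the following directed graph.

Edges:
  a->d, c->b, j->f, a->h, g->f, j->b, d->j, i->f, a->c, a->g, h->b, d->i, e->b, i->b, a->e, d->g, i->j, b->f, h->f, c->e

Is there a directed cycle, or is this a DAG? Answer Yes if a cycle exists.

DFS with white/gray/black marking, starting from e:
e gray
  b gray
    f gray
    f black
  b black
e black
a gray
  h gray
    h→b: b black — skip
    h→f: f black — skip
  h black
  c gray
    c→e: e black — skip
    c→b: b black — skip
  c black
  a→e: e black — skip
  d gray
    g gray
      g→f: f black — skip
    g black
    i gray
      i→f: f black — skip
      j gray
        j→b: b black — skip
        j→f: f black — skip
      j black
      i→b: b black — skip
    i black
    d→j: j black — skip
  d black
  a→g: g black — skip
a black
Every edge goes to a white or black vertex — no back edge, so the graph is acyclic.

No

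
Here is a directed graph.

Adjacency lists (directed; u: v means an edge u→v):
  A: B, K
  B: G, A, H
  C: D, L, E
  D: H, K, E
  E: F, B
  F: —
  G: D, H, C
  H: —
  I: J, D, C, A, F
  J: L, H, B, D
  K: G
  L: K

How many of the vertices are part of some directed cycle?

A vertex is on a directed cycle iff it belongs to a strongly connected component of size ≥ 2 (or has a self-loop).
The vertices on cycles are {A, B, C, D, E, G, K, L} — 8 in total.

8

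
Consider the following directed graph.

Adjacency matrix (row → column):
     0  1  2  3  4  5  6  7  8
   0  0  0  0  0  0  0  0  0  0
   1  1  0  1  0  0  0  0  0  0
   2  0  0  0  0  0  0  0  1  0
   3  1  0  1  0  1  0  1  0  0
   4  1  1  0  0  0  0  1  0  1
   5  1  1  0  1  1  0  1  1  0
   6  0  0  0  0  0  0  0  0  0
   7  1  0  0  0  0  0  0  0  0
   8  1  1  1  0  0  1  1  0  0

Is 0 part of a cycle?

0 lies on a cycle iff there is a path from 0 back to itself.
Exploring from 0, it never reaches itself; equivalently, its strongly connected component is a singleton.

No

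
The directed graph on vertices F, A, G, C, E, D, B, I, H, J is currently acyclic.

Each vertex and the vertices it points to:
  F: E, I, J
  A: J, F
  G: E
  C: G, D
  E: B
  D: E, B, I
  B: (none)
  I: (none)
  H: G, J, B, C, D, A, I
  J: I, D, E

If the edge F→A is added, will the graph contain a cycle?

Yes

Adding F→A creates a cycle iff A can already reach F.
Path from A: A → F.
So A → … → F → A is a cycle.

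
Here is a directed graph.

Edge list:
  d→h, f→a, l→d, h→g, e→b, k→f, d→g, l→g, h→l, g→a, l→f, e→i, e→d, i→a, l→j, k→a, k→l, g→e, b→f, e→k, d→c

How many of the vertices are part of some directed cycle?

6

A vertex is on a directed cycle iff it belongs to a strongly connected component of size ≥ 2 (or has a self-loop).
The vertices on cycles are {d, e, g, h, k, l} — 6 in total.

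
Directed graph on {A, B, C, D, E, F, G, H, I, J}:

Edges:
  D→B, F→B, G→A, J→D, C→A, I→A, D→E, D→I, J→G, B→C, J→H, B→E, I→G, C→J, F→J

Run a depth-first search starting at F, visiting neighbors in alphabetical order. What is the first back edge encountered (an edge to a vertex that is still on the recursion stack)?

D→B

DFS from F (visiting neighbors in alphabetical order); mark gray on enter, black on exit:
F gray
  B gray
    C gray
      A gray
      A black
      J gray
        D gray
          D→B: B is gray → back edge
First back edge: D → B.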